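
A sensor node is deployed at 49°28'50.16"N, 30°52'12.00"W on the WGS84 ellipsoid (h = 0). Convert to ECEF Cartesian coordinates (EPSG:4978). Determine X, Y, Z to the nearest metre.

X 3563758 m, Y -2130332 m, Z 4825455 m

WGS84: a = 6378137 m, e² = 0.006694380; N(φ) = a/√(1−e²sin²φ) = 6390510.036 m.
X = (N+h)·cosφ·cosλ = 3563757.989 m; Y = (N+h)·cosφ·sinλ = -2130331.601 m; Z = (N(1−e²)+h)·sinφ = 4825455.269 m.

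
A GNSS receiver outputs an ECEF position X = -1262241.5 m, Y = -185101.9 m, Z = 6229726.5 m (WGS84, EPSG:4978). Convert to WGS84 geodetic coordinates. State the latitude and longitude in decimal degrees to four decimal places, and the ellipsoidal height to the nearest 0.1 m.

lat 78.5022°, lon -171.6573°, h 1401.2 m

λ = atan2(Y, X) = -171.65730168°; p = √(X²+Y²) = 1275741.5 m.
Bowring's method on WGS84 (a = 6378137 m, b = 6356752.314 m) gives φ = 78.50220025°, h = 1401.172 m.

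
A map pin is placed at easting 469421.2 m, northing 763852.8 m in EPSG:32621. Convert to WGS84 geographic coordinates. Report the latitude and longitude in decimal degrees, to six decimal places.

lat 6.910400°, lon -57.276800°

Zone 21N: λ₀ = -57°, k₀ = 0.9996, false easting 500000 m.
Meridian distance M = (N − FN)/k₀ = 764158.5 m.
Inverse transverse Mercator on WGS84 gives φ = 6.91039998°, λ = -57.27680041°.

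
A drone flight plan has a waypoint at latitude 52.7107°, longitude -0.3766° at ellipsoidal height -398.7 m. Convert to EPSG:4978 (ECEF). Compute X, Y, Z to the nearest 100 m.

WGS84: a = 6378137 m, e² = 0.006694380; N(φ) = a/√(1−e²sin²φ) = 6391693.014 m.
X = (N+h)·cosφ·cosλ = 3872017.049 m; Y = (N+h)·cosφ·sinλ = -25450.786 m; Z = (N(1−e²)+h)·sinφ = 5050786.443 m.

X 3872000 m, Y -25500 m, Z 5050800 m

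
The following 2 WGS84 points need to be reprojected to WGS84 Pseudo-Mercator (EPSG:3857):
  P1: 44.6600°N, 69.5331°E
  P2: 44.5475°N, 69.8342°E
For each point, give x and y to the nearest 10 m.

Web Mercator: x = R·λ, y = R·ln tan(π/4+φ/2), R = 6378137 m.
P1 (44.6600°, 69.5331°) → (7740389.285, 5568153.322) m.
P2 (44.5475°, 69.8342°) → (7773907.584, 5550563.717) m.

P1: x 7740390 m, y 5568150 m; P2: x 7773910 m, y 5550560 m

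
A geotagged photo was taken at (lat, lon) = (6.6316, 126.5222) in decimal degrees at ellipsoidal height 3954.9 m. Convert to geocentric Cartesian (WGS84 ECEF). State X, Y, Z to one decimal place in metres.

X -3772956.6 m, Y 5094728.6 m, Z 732137.6 m

WGS84: a = 6378137 m, e² = 0.006694380; N(φ) = a/√(1−e²sin²φ) = 6378421.744 m.
X = (N+h)·cosφ·cosλ = -3772956.615 m; Y = (N+h)·cosφ·sinλ = 5094728.611 m; Z = (N(1−e²)+h)·sinφ = 732137.618 m.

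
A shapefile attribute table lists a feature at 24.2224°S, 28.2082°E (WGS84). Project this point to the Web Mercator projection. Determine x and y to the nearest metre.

x 3140122 m, y -2780532 m

Web Mercator is spherical with R = a = 6378137 m.
x = R·λ = 6378137 × 0.492325966 = 3140122.460 m.
y = R·ln tan(π/4 + φ/2) = 6378137 × -0.435947367 = -2780532.030 m.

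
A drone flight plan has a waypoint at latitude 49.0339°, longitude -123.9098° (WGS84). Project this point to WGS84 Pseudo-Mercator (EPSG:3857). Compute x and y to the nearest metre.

Web Mercator is spherical with R = a = 6378137 m.
x = R·λ = 6378137 × -2.162633985 = -13793575.840 m.
y = R·ln tan(π/4 + φ/2) = 6378137 × 0.984710030 = 6280615.474 m.

x -13793576 m, y 6280615 m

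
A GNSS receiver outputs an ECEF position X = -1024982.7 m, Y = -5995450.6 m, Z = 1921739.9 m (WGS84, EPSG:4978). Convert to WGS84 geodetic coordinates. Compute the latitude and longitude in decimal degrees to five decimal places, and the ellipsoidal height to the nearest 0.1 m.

lat 17.64470°, lon -99.70150°, h 2613.8 m

λ = atan2(Y, X) = -99.70150013°; p = √(X²+Y²) = 6082435.2 m.
Bowring's method on WGS84 (a = 6378137 m, b = 6356752.314 m) gives φ = 17.64469955°, h = 2613.813 m.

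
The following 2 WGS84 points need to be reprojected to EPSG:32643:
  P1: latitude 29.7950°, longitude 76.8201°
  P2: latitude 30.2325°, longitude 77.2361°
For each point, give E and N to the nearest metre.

P1: E 675919 m, N 3297459 m; P2: E 715189 m, N 3346664 m

UTM zone 43N: λ₀ = 75°, k₀ = 0.9996.
P1 (29.7950°, 76.8201°) → (675919.197, 3297458.769) m.
P2 (30.2325°, 77.2361°) → (715189.296, 3346663.673) m.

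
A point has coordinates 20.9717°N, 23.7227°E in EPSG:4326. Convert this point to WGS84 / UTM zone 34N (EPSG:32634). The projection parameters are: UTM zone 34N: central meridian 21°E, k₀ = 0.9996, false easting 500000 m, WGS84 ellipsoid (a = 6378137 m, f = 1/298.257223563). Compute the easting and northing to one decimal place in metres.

E 783100.1 m, N 2321424.3 m

Zone 34 central meridian λ₀ = 6×34 − 183 = 21°; Δλ = +2.7227°.
Transverse Mercator on WGS84 with k₀ = 0.9996 gives E = 783100.079 m, N = 2321424.314 m.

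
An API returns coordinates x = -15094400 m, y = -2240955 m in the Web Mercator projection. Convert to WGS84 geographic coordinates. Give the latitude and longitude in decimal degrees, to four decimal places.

R = 6378137 m. λ = x/R = -135.59530225°.
φ = 2·arctan(exp(y/R)) − 90° = 2·arctan(0.70374) − 90° = -19.72900220°.

lat -19.7290°, lon -135.5953°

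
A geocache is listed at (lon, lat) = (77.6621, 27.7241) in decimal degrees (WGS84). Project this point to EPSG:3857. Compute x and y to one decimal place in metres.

Web Mercator is spherical with R = a = 6378137 m.
x = R·λ = 6378137 × 1.355459349 = 8645305.426 m.
y = R·ln tan(π/4 + φ/2) = 6378137 × 0.503945499 = 3214233.433 m.

x 8645305.4 m, y 3214233.4 m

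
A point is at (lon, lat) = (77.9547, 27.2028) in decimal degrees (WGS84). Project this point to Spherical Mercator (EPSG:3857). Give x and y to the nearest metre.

x 8677878 m, y 3148832 m

Web Mercator is spherical with R = a = 6378137 m.
x = R·λ = 6378137 × 1.360566182 = 8677877.509 m.
y = R·ln tan(π/4 + φ/2) = 6378137 × 0.493691474 = 3148831.857 m.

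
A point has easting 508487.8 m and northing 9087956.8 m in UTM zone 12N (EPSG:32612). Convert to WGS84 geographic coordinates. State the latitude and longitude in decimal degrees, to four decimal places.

Zone 12N: λ₀ = -111°, k₀ = 0.9996, false easting 500000 m.
Meridian distance M = (N − FN)/k₀ = 9091593.4 m.
Inverse transverse Mercator on WGS84 gives φ = 81.84850007°, λ = -110.46380124°.

lat 81.8485°, lon -110.4638°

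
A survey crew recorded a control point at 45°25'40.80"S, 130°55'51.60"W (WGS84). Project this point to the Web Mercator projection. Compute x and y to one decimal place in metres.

Web Mercator is spherical with R = a = 6378137 m.
x = R·λ = 6378137 × -2.285177043 = -14575172.249 m.
y = R·ln tan(π/4 + φ/2) = 6378137 × -0.891977529 = -5689154.884 m.

x -14575172.2 m, y -5689154.9 m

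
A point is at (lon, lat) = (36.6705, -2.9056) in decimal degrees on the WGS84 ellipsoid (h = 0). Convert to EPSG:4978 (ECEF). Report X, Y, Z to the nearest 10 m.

X 5109260 m, Y 3804240 m, Z -321150 m

WGS84: a = 6378137 m, e² = 0.006694380; N(φ) = a/√(1−e²sin²φ) = 6378191.857 m.
X = (N+h)·cosφ·cosλ = 5109263.894 m; Y = (N+h)·cosφ·sinλ = 3804237.353 m; Z = (N(1−e²)+h)·sinφ = -321149.686 m.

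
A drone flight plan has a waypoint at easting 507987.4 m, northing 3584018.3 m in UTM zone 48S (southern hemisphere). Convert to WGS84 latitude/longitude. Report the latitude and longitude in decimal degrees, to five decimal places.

Zone 48S: λ₀ = 105°, k₀ = 0.9996, false easting 500000 m, false northing 10000000 m.
Meridian distance M = (N − FN)/k₀ = -6418549.1 m.
Inverse transverse Mercator on WGS84 gives φ = -57.88559982°, λ = 105.13470026°.

lat -57.88560°, lon 105.13470°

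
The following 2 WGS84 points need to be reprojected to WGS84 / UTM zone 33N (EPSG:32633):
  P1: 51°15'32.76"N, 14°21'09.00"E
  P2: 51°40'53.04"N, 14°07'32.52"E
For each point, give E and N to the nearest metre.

P1: E 454819 m, N 5678838 m; P2: E 439554 m, N 5725965 m

UTM zone 33N: λ₀ = 15°, k₀ = 0.9996.
P1 (51.2591°, 14.3525°) → (454818.911, 5678837.560) m.
P2 (51.6814°, 14.1257°) → (439554.210, 5725965.424) m.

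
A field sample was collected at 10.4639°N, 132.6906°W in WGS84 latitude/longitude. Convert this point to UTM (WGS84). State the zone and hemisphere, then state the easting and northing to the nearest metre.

Longitude -132.6906° lies in the 6° band [-138°, -132°), giving zone 8; latitude is north of the equator, so 8N.
Zone 8 central meridian λ₀ = 6×8 − 183 = -135°; Δλ = +2.3094°.
Transverse Mercator on WGS84 with k₀ = 0.9996 gives E = 752797.006 m, N = 1157629.285 m.

Zone 8N: E 752797 m, N 1157629 m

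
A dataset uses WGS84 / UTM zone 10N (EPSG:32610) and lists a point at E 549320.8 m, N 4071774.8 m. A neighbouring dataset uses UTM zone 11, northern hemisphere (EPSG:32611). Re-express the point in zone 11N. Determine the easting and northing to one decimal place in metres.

E 13794.8 m, N 4085498.0 m

UTM 10N → geographic: φ = 36.79050036°, λ = -122.44720002°.
UTM 11N (λ₀ = -117°) forward: E = 13794.792 m, N = 4085498.005 m.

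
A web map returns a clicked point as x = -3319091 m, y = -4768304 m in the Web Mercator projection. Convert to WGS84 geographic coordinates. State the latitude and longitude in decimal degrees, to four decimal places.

R = 6378137 m. λ = x/R = -29.81590175°.
φ = 2·arctan(exp(y/R)) − 90° = 2·arctan(0.47350) − 90° = -39.32480173°.

lat -39.3248°, lon -29.8159°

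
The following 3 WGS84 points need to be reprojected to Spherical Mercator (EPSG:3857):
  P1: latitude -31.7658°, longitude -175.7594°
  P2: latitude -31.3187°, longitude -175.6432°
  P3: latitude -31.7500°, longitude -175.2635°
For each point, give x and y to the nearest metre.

Web Mercator: x = R·λ, y = R·ln tan(π/4+φ/2), R = 6378137 m.
P1 (-31.7658°, -175.7594°) → (-19565446.910, -3732607.347) m.
P2 (-31.3187°, -175.6432°) → (-19552511.585, -3674207.940) m.
P3 (-31.7500°, -175.2635°) → (-19510243.575, -3730538.794) m.

P1: x -19565447 m, y -3732607 m; P2: x -19552512 m, y -3674208 m; P3: x -19510244 m, y -3730539 m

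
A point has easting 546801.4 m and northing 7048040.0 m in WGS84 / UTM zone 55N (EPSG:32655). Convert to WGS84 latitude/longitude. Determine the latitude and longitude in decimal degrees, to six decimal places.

Zone 55N: λ₀ = 147°, k₀ = 0.9996, false easting 500000 m.
Meridian distance M = (N − FN)/k₀ = 7050860.3 m.
Inverse transverse Mercator on WGS84 gives φ = 63.55739965°, λ = 147.94200006°.

lat 63.557400°, lon 147.942000°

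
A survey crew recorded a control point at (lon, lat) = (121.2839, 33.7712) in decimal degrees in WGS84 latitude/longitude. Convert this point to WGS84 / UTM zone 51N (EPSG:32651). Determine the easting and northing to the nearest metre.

Zone 51 central meridian λ₀ = 6×51 − 183 = 123°; Δλ = -1.7161°.
Transverse Mercator on WGS84 with k₀ = 0.9996 gives E = 341089.105 m, N = 3738110.685 m.

E 341089 m, N 3738111 m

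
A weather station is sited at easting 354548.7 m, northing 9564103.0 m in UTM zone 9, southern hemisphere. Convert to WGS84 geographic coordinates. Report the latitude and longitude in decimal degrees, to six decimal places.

lat -3.942600°, lon -130.310100°

Zone 9S: λ₀ = -129°, k₀ = 0.9996, false easting 500000 m, false northing 10000000 m.
Meridian distance M = (N − FN)/k₀ = -436071.4 m.
Inverse transverse Mercator on WGS84 gives φ = -3.94259989°, λ = -130.31010028°.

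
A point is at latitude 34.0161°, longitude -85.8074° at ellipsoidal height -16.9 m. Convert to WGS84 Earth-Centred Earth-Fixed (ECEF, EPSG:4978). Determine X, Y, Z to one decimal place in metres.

WGS84: a = 6378137 m, e² = 0.006694380; N(φ) = a/√(1−e²sin²φ) = 6384828.790 m.
X = (N+h)·cosφ·cosλ = 386912.834 m; Y = (N+h)·cosφ·sinλ = -5278083.053 m; Z = (N(1−e²)+h)·sinφ = 3547917.508 m.

X 386912.8 m, Y -5278083.1 m, Z 3547917.5 m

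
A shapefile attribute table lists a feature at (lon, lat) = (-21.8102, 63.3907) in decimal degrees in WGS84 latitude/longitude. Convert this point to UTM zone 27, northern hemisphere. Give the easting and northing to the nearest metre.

E 459512 m, N 7029377 m

Zone 27 central meridian λ₀ = 6×27 − 183 = -21°; Δλ = -0.8102°.
Transverse Mercator on WGS84 with k₀ = 0.9996 gives E = 459511.532 m, N = 7029377.026 m.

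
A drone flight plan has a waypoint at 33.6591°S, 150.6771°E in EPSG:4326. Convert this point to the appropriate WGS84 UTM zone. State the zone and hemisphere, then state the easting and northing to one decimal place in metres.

Zone 56S: E 284609.2 m, N 6273220.5 m

Longitude 150.6771° lies in the 6° band [150°, 156°), giving zone 56; latitude is south of the equator, so 56S.
Zone 56 central meridian λ₀ = 6×56 − 183 = 153°; Δλ = -2.3229°.
Transverse Mercator on WGS84 with k₀ = 0.9996 gives E = 284609.170 m, N = 6273220.516 m.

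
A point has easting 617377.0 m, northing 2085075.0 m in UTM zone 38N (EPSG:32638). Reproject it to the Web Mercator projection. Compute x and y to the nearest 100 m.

Unproject from UTM 38N (λ₀ = 45°) → φ = 18.85429957°, λ = 46.11419989°.
Web Mercator (R = 6378137 m): x = 5133409.250 m, y = 2137789.537 m.

x 5133400 m, y 2137800 m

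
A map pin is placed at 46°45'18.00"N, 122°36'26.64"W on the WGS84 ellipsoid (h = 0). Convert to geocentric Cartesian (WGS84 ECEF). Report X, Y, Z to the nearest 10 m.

WGS84: a = 6378137 m, e² = 0.006694380; N(φ) = a/√(1−e²sin²φ) = 6389495.204 m.
X = (N+h)·cosφ·cosλ = -2358981.649 m; Y = (N+h)·cosφ·sinλ = -3687587.408 m; Z = (N(1−e²)+h)·sinφ = 4623147.166 m.

X -2358980 m, Y -3687590 m, Z 4623150 m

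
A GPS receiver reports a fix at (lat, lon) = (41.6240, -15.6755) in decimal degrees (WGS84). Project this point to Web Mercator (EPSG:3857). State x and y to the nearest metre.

x -1744989 m, y 5104822 m

Web Mercator is spherical with R = a = 6378137 m.
x = R·λ = 6378137 × -0.273589087 = -1744988.678 m.
y = R·ln tan(π/4 + φ/2) = 6378137 × 0.800362522 = 5104821.816 m.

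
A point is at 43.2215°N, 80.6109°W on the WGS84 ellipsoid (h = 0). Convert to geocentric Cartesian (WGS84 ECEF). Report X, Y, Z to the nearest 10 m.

X 759430 m, Y -4592770 m, Z 4345470 m

WGS84: a = 6378137 m, e² = 0.006694380; N(φ) = a/√(1−e²sin²φ) = 6388172.798 m.
X = (N+h)·cosφ·cosλ = 759430.892 m; Y = (N+h)·cosφ·sinλ = -4592772.417 m; Z = (N(1−e²)+h)·sinφ = 4345466.075 m.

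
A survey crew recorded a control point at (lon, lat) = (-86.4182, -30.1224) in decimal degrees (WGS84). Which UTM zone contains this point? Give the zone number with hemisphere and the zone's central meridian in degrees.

Zone 16S, central meridian -87°

UTM zone = ⌊(λ + 180)/6⌋ + 1; -86.4182° ∈ [-90°, -84°) → zone 16.
Hemisphere: S (φ < 0).
Central meridian λ₀ = 6×16 − 183 = -87°.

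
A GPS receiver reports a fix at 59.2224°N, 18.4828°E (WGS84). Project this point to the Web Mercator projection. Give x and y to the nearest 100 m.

Web Mercator is spherical with R = a = 6378137 m.
x = R·λ = 6378137 × 0.322585715 = 2057495.884 m.
y = R·ln tan(π/4 + φ/2) = 6378137 × 1.290127841 = 8228612.119 m.

x 2057500 m, y 8228600 m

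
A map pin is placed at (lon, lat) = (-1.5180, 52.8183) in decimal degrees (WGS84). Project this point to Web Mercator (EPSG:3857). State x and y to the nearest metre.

Web Mercator is spherical with R = a = 6378137 m.
x = R·λ = 6378137 × -0.026494098 = -168982.987 m.
y = R·ln tan(π/4 + φ/2) = 6378137 × 1.089575029 = 6949458.806 m.

x -168983 m, y 6949459 m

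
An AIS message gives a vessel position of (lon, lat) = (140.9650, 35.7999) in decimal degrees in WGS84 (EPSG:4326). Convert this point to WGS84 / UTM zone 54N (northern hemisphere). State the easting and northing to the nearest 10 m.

Zone 54 central meridian λ₀ = 6×54 − 183 = 141°; Δλ = -0.0350°.
Transverse Mercator on WGS84 with k₀ = 0.9996 gives E = 496837.584 m, N = 3961755.374 m.

E 496840 m, N 3961760 m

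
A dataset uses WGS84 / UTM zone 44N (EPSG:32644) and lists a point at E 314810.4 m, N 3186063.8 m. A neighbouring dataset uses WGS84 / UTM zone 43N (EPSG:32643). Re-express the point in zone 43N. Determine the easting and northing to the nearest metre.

E 900597 m, N 3191501 m

UTM 44N → geographic: φ = 28.78879995°, λ = 79.10269965°.
UTM 43N (λ₀ = 75°) forward: E = 900597.060 m, N = 3191501.4999 m.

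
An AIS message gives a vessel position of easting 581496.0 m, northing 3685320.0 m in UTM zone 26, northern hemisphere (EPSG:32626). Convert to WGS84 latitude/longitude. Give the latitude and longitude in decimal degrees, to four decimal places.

Zone 26N: λ₀ = -27°, k₀ = 0.9996, false easting 500000 m.
Meridian distance M = (N − FN)/k₀ = 3686794.7 m.
Inverse transverse Mercator on WGS84 gives φ = 33.30389993°, λ = -26.12459990°.

lat 33.3039°, lon -26.1246°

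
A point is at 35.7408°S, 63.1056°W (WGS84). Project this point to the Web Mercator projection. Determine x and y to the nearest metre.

Web Mercator is spherical with R = a = 6378137 m.
x = R·λ = 6378137 × -1.101400496 = -7024883.258 m.
y = R·ln tan(π/4 + φ/2) = 6378137 × -0.668692788 = -4265014.215 m.

x -7024883 m, y -4265014 m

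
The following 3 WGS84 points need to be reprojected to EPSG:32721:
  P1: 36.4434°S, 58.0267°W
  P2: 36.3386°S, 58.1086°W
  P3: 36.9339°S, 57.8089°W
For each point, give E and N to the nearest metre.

UTM zone 21S: λ₀ = -57°, k₀ = 0.9996.
P1 (-36.4434°, -58.0267°) → (407985.273, 5966380.422) m.
P2 (-36.3386°, -58.1086°) → (400511.516, 5977924.425) m.
P3 (-36.9339°, -57.8089°) → (427964.334, 5912154.711) m.

P1: E 407985 m, N 5966380 m; P2: E 400512 m, N 5977924 m; P3: E 427964 m, N 5912155 m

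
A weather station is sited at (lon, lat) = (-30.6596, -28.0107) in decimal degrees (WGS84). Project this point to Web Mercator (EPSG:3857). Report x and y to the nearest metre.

Web Mercator is spherical with R = a = 6378137 m.
x = R·λ = 6378137 × -0.535110967 = -3413011.060 m.
y = R·ln tan(π/4 + φ/2) = 6378137 × -0.509603805 = -3250322.882 m.

x -3413011 m, y -3250323 m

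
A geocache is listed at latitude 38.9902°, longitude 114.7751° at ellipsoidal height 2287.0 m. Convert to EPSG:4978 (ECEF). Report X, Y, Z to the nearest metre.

X -2080952 m, Y 4508737 m, Z 3992910 m

WGS84: a = 6378137 m, e² = 0.006694380; N(φ) = a/√(1−e²sin²φ) = 6386605.346 m.
X = (N+h)·cosφ·cosλ = -2080951.511 m; Y = (N+h)·cosφ·sinλ = 4508736.665 m; Z = (N(1−e²)+h)·sinφ = 3992910.419 m.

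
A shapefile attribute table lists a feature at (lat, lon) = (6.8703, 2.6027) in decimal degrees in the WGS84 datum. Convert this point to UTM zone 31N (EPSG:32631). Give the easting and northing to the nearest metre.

Zone 31 central meridian λ₀ = 6×31 − 183 = 3°; Δλ = -0.3973°.
Transverse Mercator on WGS84 with k₀ = 0.9996 gives E = 456105.458 m, N = 759429.225 m.

E 456105 m, N 759429 m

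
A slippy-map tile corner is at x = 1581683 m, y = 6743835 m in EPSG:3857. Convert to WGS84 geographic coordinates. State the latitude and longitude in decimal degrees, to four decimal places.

R = 6378137 m. λ = x/R = 14.20850014°.
φ = 2·arctan(exp(y/R)) − 90° = 2·arctan(2.87869) − 90° = 51.68759755°.

lat 51.6876°, lon 14.2085°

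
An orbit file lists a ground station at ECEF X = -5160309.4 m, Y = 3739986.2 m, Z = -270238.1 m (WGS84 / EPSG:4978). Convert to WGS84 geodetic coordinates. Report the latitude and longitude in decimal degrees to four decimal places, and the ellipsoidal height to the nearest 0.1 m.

λ = atan2(Y, X) = 144.06689989°; p = √(X²+Y²) = 6373091.1 m.
Bowring's method on WGS84 (a = 6378137 m, b = 6356752.314 m) gives φ = -2.44439993°, h = 719.530 m.

lat -2.4444°, lon 144.0669°, h 719.5 m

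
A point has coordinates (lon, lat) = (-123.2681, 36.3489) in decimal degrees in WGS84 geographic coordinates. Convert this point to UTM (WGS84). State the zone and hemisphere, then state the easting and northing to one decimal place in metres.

Longitude -123.2681° lies in the 6° band [-126°, -120°), giving zone 10; latitude is north of the equator, so 10N.
Zone 10 central meridian λ₀ = 6×10 − 183 = -123°; Δλ = -0.2681°.
Transverse Mercator on WGS84 with k₀ = 0.9996 gives E = 475943.641 m, N = 4022681.051 m.

Zone 10N: E 475943.6 m, N 4022681.1 m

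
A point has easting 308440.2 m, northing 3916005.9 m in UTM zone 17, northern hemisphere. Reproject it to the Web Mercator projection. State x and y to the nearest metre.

x -9251607 m, y 4214141 m

Unproject from UTM 17N (λ₀ = -81°) → φ = 35.36900000°, λ = -83.10859948°.
Web Mercator (R = 6378137 m): x = -9251606.974 m, y = 4214140.526 m.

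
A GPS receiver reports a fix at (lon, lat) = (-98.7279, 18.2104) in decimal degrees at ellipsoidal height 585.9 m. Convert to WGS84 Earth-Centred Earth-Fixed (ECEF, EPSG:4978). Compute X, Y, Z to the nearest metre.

WGS84: a = 6378137 m, e² = 0.006694380; N(φ) = a/√(1−e²sin²φ) = 6380222.968 m.
X = (N+h)·cosφ·cosλ = -919743.783 m; Y = (N+h)·cosφ·sinλ = -5991039.908 m; Z = (N(1−e²)+h)·sinφ = 1980701.950 m.

X -919744 m, Y -5991040 m, Z 1980702 m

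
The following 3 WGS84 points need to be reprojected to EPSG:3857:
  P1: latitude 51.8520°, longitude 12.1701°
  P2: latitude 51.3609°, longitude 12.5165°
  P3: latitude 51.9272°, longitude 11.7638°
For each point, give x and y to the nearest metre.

P1: x 1354769 m, y 6773409 m; P2: x 1393330 m, y 6685383 m; P3: x 1309540 m, y 6786973 m

Web Mercator: x = R·λ, y = R·ln tan(π/4+φ/2), R = 6378137 m.
P1 (51.8520°, 12.1701°) → (1354769.335, 6773409.267) m.
P2 (51.3609°, 12.5165°) → (1393330.407, 6685382.761) m.
P3 (51.9272°, 11.7638°) → (1309540.226, 6786972.969) m.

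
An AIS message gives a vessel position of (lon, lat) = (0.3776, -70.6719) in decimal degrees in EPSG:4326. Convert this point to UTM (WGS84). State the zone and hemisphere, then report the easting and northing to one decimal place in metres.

Longitude 0.3776° lies in the 6° band [0°, 6°), giving zone 31; latitude is south of the equator, so 31S.
Zone 31 central meridian λ₀ = 6×31 − 183 = 3°; Δλ = -2.6224°.
Transverse Mercator on WGS84 with k₀ = 0.9996 gives E = 403155.630 m, N = 2157103.703 m.

Zone 31S: E 403155.6 m, N 2157103.7 m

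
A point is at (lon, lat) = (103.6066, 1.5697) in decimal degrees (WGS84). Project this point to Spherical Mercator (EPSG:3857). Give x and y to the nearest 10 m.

x 11533430 m, y 174760 m

Web Mercator is spherical with R = a = 6378137 m.
x = R·λ = 6378137 × 1.808276297 = 11533433.955 m.
y = R·ln tan(π/4 + φ/2) = 6378137 × 0.027399861 = 174760.068 m.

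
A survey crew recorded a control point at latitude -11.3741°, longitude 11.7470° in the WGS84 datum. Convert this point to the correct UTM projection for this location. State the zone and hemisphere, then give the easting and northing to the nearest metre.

Longitude 11.7470° lies in the 6° band [6°, 12°), giving zone 32; latitude is south of the equator, so 32S.
Zone 32 central meridian λ₀ = 6×32 − 183 = 9°; Δλ = +2.7470°.
Transverse Mercator on WGS84 with k₀ = 0.9996 gives E = 799814.725 m, N = 8741237.420 m.

Zone 32S: E 799815 m, N 8741237 m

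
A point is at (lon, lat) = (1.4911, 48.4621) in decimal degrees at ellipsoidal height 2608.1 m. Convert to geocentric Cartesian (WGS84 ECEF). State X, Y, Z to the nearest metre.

WGS84: a = 6378137 m, e² = 0.006694380; N(φ) = a/√(1−e²sin²φ) = 6390132.038 m.
X = (N+h)·cosφ·cosλ = 4237688.481 m; Y = (N+h)·cosφ·sinλ = 110309.071 m; Z = (N(1−e²)+h)·sinφ = 4753056.200 m.

X 4237688 m, Y 110309 m, Z 4753056 m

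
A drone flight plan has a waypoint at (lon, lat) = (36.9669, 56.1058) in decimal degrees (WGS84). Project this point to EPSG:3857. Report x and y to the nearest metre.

Web Mercator is spherical with R = a = 6378137 m.
x = R·λ = 6378137 × 0.645194119 = 4115136.484 m.
y = R·ln tan(π/4 + φ/2) = 6378137 × 1.188357406 = 7579506.338 m.

x 4115136 m, y 7579506 m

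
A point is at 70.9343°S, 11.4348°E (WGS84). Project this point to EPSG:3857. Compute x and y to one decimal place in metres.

x 1272916.1 m, y -11379845.1 m

Web Mercator is spherical with R = a = 6378137 m.
x = R·λ = 6378137 × 0.199574909 = 1272916.113 m.
y = R·ln tan(π/4 + φ/2) = 6378137 × -1.784195775 = -11379845.085 m.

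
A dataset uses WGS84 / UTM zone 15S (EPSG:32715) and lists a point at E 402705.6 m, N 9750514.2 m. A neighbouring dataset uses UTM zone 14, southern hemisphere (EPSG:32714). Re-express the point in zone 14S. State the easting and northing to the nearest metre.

UTM 15S → geographic: φ = -2.25689987°, λ = -93.87500030°.
UTM 14S (λ₀ = -99°) forward: E = 1070608.914 m, N = 9749536.433 m.

E 1070609 m, N 9749536 m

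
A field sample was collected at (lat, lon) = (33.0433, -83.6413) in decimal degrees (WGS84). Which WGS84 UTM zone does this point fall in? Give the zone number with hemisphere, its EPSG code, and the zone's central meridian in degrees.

Zone 17N (EPSG:32617), central meridian -81°

UTM zone = ⌊(λ + 180)/6⌋ + 1; -83.6413° ∈ [-84°, -78°) → zone 17.
Hemisphere: N (φ ≥ 0).
Central meridian λ₀ = 6×17 − 183 = -81°.
EPSG code: 32617.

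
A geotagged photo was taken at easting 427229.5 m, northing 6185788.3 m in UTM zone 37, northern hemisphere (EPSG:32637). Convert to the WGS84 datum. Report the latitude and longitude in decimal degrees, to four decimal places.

Zone 37N: λ₀ = 39°, k₀ = 0.9996, false easting 500000 m.
Meridian distance M = (N − FN)/k₀ = 6188263.6 m.
Inverse transverse Mercator on WGS84 gives φ = 55.81220002°, λ = 37.83879946°.

lat 55.8122°, lon 37.8388°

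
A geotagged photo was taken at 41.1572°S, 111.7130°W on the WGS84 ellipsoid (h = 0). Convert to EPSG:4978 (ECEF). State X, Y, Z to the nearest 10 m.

X -1779170 m, Y -4467910 m, Z -4175580 m

WGS84: a = 6378137 m, e² = 0.006694380; N(φ) = a/√(1−e²sin²φ) = 6387404.010 m.
X = (N+h)·cosφ·cosλ = -1779170.134 m; Y = (N+h)·cosφ·sinλ = -4467906.033 m; Z = (N(1−e²)+h)·sinφ = -4175583.126 m.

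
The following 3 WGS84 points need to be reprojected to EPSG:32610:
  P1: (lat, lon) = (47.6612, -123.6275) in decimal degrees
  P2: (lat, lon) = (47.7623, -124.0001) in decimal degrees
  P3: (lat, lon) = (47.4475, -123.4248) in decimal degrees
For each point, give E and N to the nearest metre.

UTM zone 10N: λ₀ = -123°, k₀ = 0.9996.
P1 (47.6612°, -123.6275°) → (452885.755, 5278835.836) m.
P2 (47.7623°, -124.0001°) → (425055.345, 5290365.687) m.
P3 (47.4475°, -123.4248°) → (467974.999, 5254982.570) m.

P1: E 452886 m, N 5278836 m; P2: E 425055 m, N 5290366 m; P3: E 467975 m, N 5254983 m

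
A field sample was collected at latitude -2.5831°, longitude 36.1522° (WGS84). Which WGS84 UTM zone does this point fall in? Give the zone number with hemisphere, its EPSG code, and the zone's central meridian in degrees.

Zone 37S (EPSG:32737), central meridian 39°

UTM zone = ⌊(λ + 180)/6⌋ + 1; 36.1522° ∈ [36°, 42°) → zone 37.
Hemisphere: S (φ < 0).
Central meridian λ₀ = 6×37 − 183 = 39°.
EPSG code: 32737.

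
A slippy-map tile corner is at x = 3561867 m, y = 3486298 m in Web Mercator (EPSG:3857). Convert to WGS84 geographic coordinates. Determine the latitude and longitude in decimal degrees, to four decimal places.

R = 6378137 m. λ = x/R = 31.99679566°.
φ = 2·arctan(exp(y/R)) − 90° = 2·arctan(1.72737) − 90° = 29.86569622°.

lat 29.8657°, lon 31.9968°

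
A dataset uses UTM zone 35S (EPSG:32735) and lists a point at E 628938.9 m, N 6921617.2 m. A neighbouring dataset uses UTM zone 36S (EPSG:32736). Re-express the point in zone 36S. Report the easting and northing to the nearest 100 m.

E 37700 m, N 6913500 m

UTM 35S → geographic: φ = -27.82390014°, λ = 28.30920020°.
UTM 36S (λ₀ = 33°) forward: E = 37747.789 m, N = 6913459.972 m.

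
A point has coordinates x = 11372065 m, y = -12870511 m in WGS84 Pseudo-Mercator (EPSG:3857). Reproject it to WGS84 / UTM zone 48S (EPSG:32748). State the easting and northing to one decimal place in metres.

Web Mercator inverse (R = 6378137 m) → φ = -74.85579930°, λ = 102.15699802°.
UTM 48S forward: E = 417122.920 m, N = 1690496.871 m.

E 417122.9 m, N 1690496.9 m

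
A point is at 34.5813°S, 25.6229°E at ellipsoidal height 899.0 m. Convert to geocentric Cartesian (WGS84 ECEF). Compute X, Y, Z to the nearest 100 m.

WGS84: a = 6378137 m, e² = 0.006694380; N(φ) = a/√(1−e²sin²φ) = 6385025.489 m.
X = (N+h)·cosφ·cosλ = 4740629.391 m; Y = (N+h)·cosφ·sinλ = 2273659.164 m; Z = (N(1−e²)+h)·sinφ = -3600231.183 m.

X 4740600 m, Y 2273700 m, Z -3600200 m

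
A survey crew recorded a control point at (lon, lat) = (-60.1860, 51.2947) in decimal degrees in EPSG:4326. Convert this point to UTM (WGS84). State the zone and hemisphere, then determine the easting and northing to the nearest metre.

Zone 20N: E 696187 m, N 5686358 m

Longitude -60.1860° lies in the 6° band [-66°, -60°), giving zone 20; latitude is north of the equator, so 20N.
Zone 20 central meridian λ₀ = 6×20 − 183 = -63°; Δλ = +2.8140°.
Transverse Mercator on WGS84 with k₀ = 0.9996 gives E = 696186.632 m, N = 5686358.435 m.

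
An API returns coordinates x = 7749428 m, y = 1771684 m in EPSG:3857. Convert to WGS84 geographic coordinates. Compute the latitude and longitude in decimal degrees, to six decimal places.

lat 15.714502°, lon 69.614296°

R = 6378137 m. λ = x/R = 69.61429616°.
φ = 2·arctan(exp(y/R)) − 90° = 2·arctan(1.32019) − 90° = 15.71450235°.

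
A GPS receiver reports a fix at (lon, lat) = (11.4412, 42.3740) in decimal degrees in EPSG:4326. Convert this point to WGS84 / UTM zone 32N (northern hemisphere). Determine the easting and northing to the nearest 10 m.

Zone 32 central meridian λ₀ = 6×32 − 183 = 9°; Δλ = +2.4412°.
Transverse Mercator on WGS84 with k₀ = 0.9996 gives E = 700991.872 m, N = 4694189.106 m.

E 700990 m, N 4694190 m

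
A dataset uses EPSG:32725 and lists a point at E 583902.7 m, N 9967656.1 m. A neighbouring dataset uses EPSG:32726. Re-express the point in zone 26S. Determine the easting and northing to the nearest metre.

UTM 25S → geographic: φ = -0.29259988°, λ = -32.24599976°.
UTM 26S (λ₀ = -27°) forward: E = -84563.673 m, N = 9967521.963 m.

E -84564 m, N 9967522 m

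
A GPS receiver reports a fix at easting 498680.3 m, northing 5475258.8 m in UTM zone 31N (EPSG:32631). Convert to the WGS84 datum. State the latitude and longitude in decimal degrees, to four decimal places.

Zone 31N: λ₀ = 3°, k₀ = 0.9996, false easting 500000 m.
Meridian distance M = (N − FN)/k₀ = 5477449.8 m.
Inverse transverse Mercator on WGS84 gives φ = 49.43000010°, λ = 2.98179995°.

lat 49.4300°, lon 2.9818°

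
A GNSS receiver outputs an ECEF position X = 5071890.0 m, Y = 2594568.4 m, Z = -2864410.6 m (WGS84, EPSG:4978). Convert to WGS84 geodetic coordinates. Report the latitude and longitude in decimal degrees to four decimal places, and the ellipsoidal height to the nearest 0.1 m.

λ = atan2(Y, X) = 27.09240032°; p = √(X²+Y²) = 5697003.9 m.
Bowring's method on WGS84 (a = 6378137 m, b = 6356752.314 m) gives φ = -26.84760008°, h = 2769.975 m.

lat -26.8476°, lon 27.0924°, h 2770.0 m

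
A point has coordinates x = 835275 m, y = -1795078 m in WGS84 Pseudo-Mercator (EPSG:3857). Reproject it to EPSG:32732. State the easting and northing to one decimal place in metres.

E 339795.0 m, N 8239705.0 m

Web Mercator inverse (R = 6378137 m) → φ = -15.91669856°, λ = 7.50340299°.
UTM 32S forward: E = 339794.978 m, N = 8239705.037 m.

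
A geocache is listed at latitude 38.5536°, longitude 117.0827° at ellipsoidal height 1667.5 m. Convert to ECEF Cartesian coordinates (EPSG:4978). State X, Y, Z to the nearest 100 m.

X -2274400 m, Y 4447900 m, Z 3954700 m

WGS84: a = 6378137 m, e² = 0.006694380; N(φ) = a/√(1−e²sin²φ) = 6386445.869 m.
X = (N+h)·cosφ·cosλ = -2274407.876 m; Y = (N+h)·cosφ·sinλ = 4447893.903 m; Z = (N(1−e²)+h)·sinφ = 3954723.402 m.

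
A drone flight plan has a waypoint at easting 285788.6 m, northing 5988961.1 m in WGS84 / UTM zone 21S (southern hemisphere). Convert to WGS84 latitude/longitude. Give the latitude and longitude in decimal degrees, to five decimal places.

lat -36.22050°, lon -59.38320°

Zone 21S: λ₀ = -57°, k₀ = 0.9996, false easting 500000 m, false northing 10000000 m.
Meridian distance M = (N − FN)/k₀ = -4012644.0 m.
Inverse transverse Mercator on WGS84 gives φ = -36.22049992°, λ = -59.38319977°.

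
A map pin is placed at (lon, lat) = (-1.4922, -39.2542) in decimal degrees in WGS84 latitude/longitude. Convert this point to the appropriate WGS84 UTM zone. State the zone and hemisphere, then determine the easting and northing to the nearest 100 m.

Zone 30S: E 630100 m, N 5653900 m

Longitude -1.4922° lies in the 6° band [-6°, 0°), giving zone 30; latitude is south of the equator, so 30S.
Zone 30 central meridian λ₀ = 6×30 − 183 = -3°; Δλ = +1.5078°.
Transverse Mercator on WGS84 with k₀ = 0.9996 gives E = 630097.610 m, N = 5653930.634 m.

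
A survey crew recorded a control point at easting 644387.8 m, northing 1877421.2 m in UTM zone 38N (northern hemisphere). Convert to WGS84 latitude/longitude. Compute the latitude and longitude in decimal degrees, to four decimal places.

Zone 38N: λ₀ = 45°, k₀ = 0.9996, false easting 500000 m.
Meridian distance M = (N − FN)/k₀ = 1878172.5 m.
Inverse transverse Mercator on WGS84 gives φ = 16.97620028°, λ = 46.35620013°.

lat 16.9762°, lon 46.3562°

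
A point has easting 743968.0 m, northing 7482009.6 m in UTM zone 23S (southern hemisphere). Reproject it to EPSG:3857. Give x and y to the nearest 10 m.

Unproject from UTM 23S (λ₀ = -45°) → φ = -22.75170005°, λ = -42.62420005°.
Web Mercator (R = 6378137 m): x = -4744904.245 m, y = -2602018.449 m.

x -4744900 m, y -2602020 m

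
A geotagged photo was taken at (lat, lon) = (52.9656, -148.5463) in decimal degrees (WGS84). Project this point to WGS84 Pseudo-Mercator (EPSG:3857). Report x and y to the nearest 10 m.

Web Mercator is spherical with R = a = 6378137 m.
x = R·λ = 6378137 × -2.592622027 = -16536098.475 m.
y = R·ln tan(π/4 + φ/2) = 6378137 × 1.093836238 = 6976637.385 m.

x -16536100 m, y 6976640 m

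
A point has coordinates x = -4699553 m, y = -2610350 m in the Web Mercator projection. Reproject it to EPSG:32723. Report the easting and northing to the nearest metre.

E 785681 m, N 7473636 m

Web Mercator inverse (R = 6378137 m) → φ = -22.82070258°, λ = -42.21680288°.
UTM 23S forward: E = 785680.709 m, N = 7473635.609 m.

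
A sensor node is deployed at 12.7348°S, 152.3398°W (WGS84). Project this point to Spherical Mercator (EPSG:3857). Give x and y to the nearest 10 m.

x -16958390 m, y -1429450 m

Web Mercator is spherical with R = a = 6378137 m.
x = R·λ = 6378137 × -2.658831092 = -16958388.964 m.
y = R·ln tan(π/4 + φ/2) = 6378137 × -0.224117146 = -1429449.864 m.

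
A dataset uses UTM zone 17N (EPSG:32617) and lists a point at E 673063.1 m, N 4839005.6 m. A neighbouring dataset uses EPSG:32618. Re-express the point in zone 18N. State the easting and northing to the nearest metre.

E 189459 m, N 4843982 m

UTM 17N → geographic: φ = 43.68390017°, λ = -78.85280012°.
UTM 18N (λ₀ = -75°) forward: E = 189458.916 m, N = 4843982.299 m.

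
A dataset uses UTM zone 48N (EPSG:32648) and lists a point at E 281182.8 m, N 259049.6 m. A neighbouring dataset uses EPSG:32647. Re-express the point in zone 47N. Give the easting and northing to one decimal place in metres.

UTM 48N → geographic: φ = 2.34230015°, λ = 103.03229993°.
UTM 47N (λ₀ = 99°) forward: E = 948693.441 m, N = 259542.084 m.

E 948693.4 m, N 259542.1 m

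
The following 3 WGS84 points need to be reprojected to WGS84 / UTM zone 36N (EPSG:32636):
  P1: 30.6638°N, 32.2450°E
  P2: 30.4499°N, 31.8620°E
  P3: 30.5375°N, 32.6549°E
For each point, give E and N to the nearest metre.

P1: E 427670 m, N 3392587 m; P2: E 390737 m, N 3369190 m; P3: E 466897 m, N 3378398 m

UTM zone 36N: λ₀ = 33°, k₀ = 0.9996.
P1 (30.6638°, 32.2450°) → (427670.484, 3392586.548) m.
P2 (30.4499°, 31.8620°) → (390737.474, 3369189.574) m.
P3 (30.5375°, 32.6549°) → (466896.635, 3378397.804) m.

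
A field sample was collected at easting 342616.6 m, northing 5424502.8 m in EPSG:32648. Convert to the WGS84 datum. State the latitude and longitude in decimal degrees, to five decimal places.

Zone 48N: λ₀ = 105°, k₀ = 0.9996, false easting 500000 m.
Meridian distance M = (N − FN)/k₀ = 5426673.5 m.
Inverse transverse Mercator on WGS84 gives φ = 48.95340028°, λ = 102.85019996°.

lat 48.95340°, lon 102.85020°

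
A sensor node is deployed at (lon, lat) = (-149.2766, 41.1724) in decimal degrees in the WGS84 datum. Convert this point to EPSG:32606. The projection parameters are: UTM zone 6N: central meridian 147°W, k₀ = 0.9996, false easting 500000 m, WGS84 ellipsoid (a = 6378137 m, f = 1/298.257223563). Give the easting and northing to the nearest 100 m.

E 309000 m, N 4560400 m

Zone 6 central meridian λ₀ = 6×6 − 183 = -147°; Δλ = -2.2766°.
Transverse Mercator on WGS84 with k₀ = 0.9996 gives E = 309027.422 m, N = 4560393.828 m.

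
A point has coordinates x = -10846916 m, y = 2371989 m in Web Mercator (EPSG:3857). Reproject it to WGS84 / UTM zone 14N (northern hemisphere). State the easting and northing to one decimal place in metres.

E 662375.2 m, N 2304463.4 m

Web Mercator inverse (R = 6378137 m) → φ = 20.83310305°, λ = -97.43950428°.
UTM 14N forward: E = 662375.166 m, N = 2304463.421 m.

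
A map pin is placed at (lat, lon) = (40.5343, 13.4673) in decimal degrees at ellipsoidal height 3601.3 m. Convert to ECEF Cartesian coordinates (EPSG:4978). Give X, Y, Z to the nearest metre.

WGS84: a = 6378137 m, e² = 0.006694380; N(φ) = a/√(1−e²sin²φ) = 6387173.363 m.
X = (N+h)·cosφ·cosλ = 4723541.994 m; Y = (N+h)·cosφ·sinλ = 1131171.276 m; Z = (N(1−e²)+h)·sinφ = 4125595.901 m.

X 4723542 m, Y 1131171 m, Z 4125596 m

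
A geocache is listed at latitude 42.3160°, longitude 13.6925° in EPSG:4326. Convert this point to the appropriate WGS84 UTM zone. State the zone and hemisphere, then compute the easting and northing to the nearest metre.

Longitude 13.6925° lies in the 6° band [12°, 18°), giving zone 33; latitude is north of the equator, so 33N.
Zone 33 central meridian λ₀ = 6×33 − 183 = 15°; Δλ = -1.3075°.
Transverse Mercator on WGS84 with k₀ = 0.9996 gives E = 392252.459 m, N = 4685690.050 m.

Zone 33N: E 392252 m, N 4685690 m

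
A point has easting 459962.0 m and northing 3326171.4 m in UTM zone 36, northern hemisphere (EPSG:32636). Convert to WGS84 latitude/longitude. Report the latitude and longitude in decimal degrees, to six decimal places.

lat 30.066000°, lon 32.584600°

Zone 36N: λ₀ = 33°, k₀ = 0.9996, false easting 500000 m.
Meridian distance M = (N − FN)/k₀ = 3327502.4 m.
Inverse transverse Mercator on WGS84 gives φ = 30.06599964°, λ = 32.58460007°.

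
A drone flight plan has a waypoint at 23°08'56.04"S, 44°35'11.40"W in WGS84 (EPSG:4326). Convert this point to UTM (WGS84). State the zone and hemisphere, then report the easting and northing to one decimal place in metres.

Zone 23S: E 542329.7 m, N 7439936.8 m

Longitude -44.5865° lies in the 6° band [-48°, -42°), giving zone 23; latitude is south of the equator, so 23S.
Zone 23 central meridian λ₀ = 6×23 − 183 = -45°; Δλ = +0.4135°.
Transverse Mercator on WGS84 with k₀ = 0.9996 gives E = 542329.744 m, N = 7439936.846 m.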